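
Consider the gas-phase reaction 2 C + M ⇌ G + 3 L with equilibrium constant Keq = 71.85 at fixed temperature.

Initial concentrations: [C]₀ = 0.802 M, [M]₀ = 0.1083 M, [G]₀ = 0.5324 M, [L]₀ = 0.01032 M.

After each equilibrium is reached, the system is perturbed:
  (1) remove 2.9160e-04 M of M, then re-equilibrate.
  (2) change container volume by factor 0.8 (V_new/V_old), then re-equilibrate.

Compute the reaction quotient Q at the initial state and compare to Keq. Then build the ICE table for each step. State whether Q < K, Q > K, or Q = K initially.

Q₀ = 8.4004e-06; Q < K (proceeds forward)

Q₀ = 8.4004e-06 vs Keq = 71.85 ⇒ Q<K, forward
Step 1:
                   C          M          G          L
  init         0.802     0.1083     0.5324    0.01032
  Δ          -0.2147    -0.1074     0.1074     0.3221
  eq          0.5873 9.4790e-04     0.6398     0.3324
  solve Keq expr → x = 0.1074; check Q = 71.85
Then remove 2.9160e-04 M of M.
Step 2:
                   C          M          G          L
  init        0.5873 6.5630e-04     0.6398     0.3324
  Δ       5.6431e-04 2.8216e-04 -2.8216e-04 -8.4647e-04
  eq          0.5879 9.3845e-04     0.6395     0.3315
  solve Keq expr → x = -2.8216e-04; check Q = 71.85
Then change container volume by factor 0.8 (V_new/V_old).
Step 3:
                   C          M          G          L
  init        0.7348   0.001173     0.7993     0.4144
  Δ       5.6315e-04 2.8157e-04 -2.8157e-04 -8.4472e-04
  eq          0.7354   0.001455     0.7991     0.4136
  solve Keq expr → x = -2.8157e-04; check Q = 71.85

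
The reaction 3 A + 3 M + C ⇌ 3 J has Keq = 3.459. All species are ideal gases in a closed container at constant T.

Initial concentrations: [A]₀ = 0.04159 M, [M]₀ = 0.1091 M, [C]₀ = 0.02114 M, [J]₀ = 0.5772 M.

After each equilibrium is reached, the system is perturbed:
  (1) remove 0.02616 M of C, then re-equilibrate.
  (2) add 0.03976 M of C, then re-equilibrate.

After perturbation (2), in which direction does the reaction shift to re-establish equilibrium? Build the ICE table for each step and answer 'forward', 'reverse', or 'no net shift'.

Q₀ = 9.7372e+07 vs Keq = 3.459 ⇒ Q>K, reverse
Step 1:
                    A           M           C           J
  init        0.04159      0.1091     0.02114      0.5772
  Δ            0.3972      0.3972      0.1324     -0.3972
  eq           0.4388      0.5063      0.1536        0.18
  solve Keq expr → x = -0.1324; check Q = 3.459
Then remove 0.02616 M of C.
Step 2:
                    A           M           C           J
  init         0.4388      0.5063      0.1274        0.18
  Δ          0.005796    0.005796    0.001932   -0.005796
  eq           0.4446      0.5121      0.1293      0.1742
  solve Keq expr → x = -0.001932; check Q = 3.459
Then add 0.03976 M of C.
Step 3:
                    A           M           C           J
  init         0.4446      0.5121      0.1691      0.1742
  Δ         -0.008503   -0.008503   -0.002834    0.008503
  eq           0.4361      0.5036      0.1663      0.1827
  solve Keq expr → x = 0.002834; check Q = 3.459

Direction: forward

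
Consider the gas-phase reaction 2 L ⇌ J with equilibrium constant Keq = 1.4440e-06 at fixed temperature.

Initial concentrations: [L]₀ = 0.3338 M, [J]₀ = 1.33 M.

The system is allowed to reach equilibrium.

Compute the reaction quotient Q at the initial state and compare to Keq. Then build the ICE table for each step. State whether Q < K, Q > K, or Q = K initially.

Q₀ = 11.94 vs Keq = 1.4440e-06 ⇒ Q>K, reverse
Step 1:
                  L         J
  Initial    0.3338      1.33
  Change       2.66     -1.33
  Equil       2.994 1.2942e-05
  solve Keq expr → x = -1.33; check Q = 1.4440e-06

Q₀ = 11.94; Q > K (proceeds reverse)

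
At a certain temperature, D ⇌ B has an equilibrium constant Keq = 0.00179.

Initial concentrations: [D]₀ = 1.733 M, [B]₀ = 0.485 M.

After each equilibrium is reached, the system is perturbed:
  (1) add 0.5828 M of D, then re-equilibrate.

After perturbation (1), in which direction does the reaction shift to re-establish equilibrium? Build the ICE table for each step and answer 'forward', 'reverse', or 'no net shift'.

Direction: forward

Q₀ = 0.2799 vs Keq = 0.00179 ⇒ Q>K, reverse
Step 1:
                  D         B
  Initial     1.733     0.485
  Change      0.481    -0.481
  Equil       2.214  0.003963
  solve Keq expr → x = -0.481; check Q = 0.00179
Then add 0.5828 M of D.
Step 2:
                  D         B
  Initial     2.797  0.003963
  Change  -0.001041  0.001041
  Equil       2.796  0.005004
  solve Keq expr → x = 0.001041; check Q = 0.00179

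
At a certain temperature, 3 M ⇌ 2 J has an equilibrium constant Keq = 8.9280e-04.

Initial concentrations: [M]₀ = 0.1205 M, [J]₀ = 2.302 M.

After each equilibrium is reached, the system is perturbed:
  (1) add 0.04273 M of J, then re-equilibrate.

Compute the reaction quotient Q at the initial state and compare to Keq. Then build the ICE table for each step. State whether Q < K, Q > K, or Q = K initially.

Q₀ = 3029; Q > K (proceeds reverse)

Q₀ = 3029 vs Keq = 8.9280e-04 ⇒ Q>K, reverse
Step 1:
                  M         J
  init       0.1205     2.302
  Δ           3.184    -2.123
  eq          3.304    0.1795
  solve Keq expr → x = -1.061; check Q = 8.9280e-04
Then add 0.04273 M of J.
Step 2:
                  M         J
  init        3.304    0.2222
  Δ         0.05709  -0.03806
  eq          3.361    0.1841
  solve Keq expr → x = -0.01903; check Q = 8.9280e-04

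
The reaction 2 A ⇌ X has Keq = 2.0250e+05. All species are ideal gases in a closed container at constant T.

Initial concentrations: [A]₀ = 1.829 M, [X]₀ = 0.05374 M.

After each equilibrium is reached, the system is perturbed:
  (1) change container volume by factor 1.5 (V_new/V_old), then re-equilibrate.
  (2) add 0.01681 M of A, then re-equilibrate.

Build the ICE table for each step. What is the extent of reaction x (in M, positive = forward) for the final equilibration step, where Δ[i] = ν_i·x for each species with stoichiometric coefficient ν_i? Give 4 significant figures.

x = 0.008399 M

Q₀ = 0.01606 vs Keq = 2.0250e+05 ⇒ Q<K, forward
Step 1:
                  A         X
  init        1.829   0.05374
  Δ          -1.827    0.9134
  eq       0.002185    0.9671
  solve Keq expr → x = 0.9134; check Q = 2.0250e+05
Then change container volume by factor 1.5 (V_new/V_old).
Step 2:
                  A         X
  init     0.001457    0.6448
  Δ       3.2721e-04 -1.6361e-04
  eq       0.001784    0.6446
  solve Keq expr → x = -1.6361e-04; check Q = 2.0250e+05
Then add 0.01681 M of A.
Step 3:
                  A         X
  init      0.01859    0.6446
  Δ         -0.0168  0.008399
  eq       0.001796     0.653
  solve Keq expr → x = 0.008399; check Q = 2.0250e+05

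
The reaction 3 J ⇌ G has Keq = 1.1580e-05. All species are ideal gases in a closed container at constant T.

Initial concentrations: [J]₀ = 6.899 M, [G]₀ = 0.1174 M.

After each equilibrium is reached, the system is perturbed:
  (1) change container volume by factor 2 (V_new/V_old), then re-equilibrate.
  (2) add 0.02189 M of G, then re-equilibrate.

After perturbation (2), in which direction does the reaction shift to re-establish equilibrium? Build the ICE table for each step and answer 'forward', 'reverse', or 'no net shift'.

Q₀ = 3.5753e-04 vs Keq = 1.1580e-05 ⇒ Q>K, reverse
Step 1:
                   J          G
  init         6.899     0.1174
  Δ            0.339     -0.113
  eq           7.238   0.004391
  solve Keq expr → x = -0.113; check Q = 1.1580e-05
Then change container volume by factor 2 (V_new/V_old).
Step 2:
                   J          G
  init         3.619   0.002196
  Δ         0.004933  -0.001644
  eq           3.624 5.5113e-04
  solve Keq expr → x = -0.001644; check Q = 1.1580e-05
Then add 0.02189 M of G.
Step 3:
                   J          G
  init         3.624    0.02244
  Δ          0.06558   -0.02186
  eq            3.69 5.8159e-04
  solve Keq expr → x = -0.02186; check Q = 1.1580e-05

Direction: reverse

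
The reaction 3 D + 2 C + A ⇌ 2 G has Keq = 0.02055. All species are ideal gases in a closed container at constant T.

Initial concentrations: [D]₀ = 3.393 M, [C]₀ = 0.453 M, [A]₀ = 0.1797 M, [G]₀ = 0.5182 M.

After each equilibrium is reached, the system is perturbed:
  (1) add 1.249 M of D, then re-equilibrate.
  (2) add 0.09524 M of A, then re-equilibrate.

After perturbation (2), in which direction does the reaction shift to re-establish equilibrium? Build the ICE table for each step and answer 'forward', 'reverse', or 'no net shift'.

Q₀ = 0.1864 vs Keq = 0.02055 ⇒ Q>K, reverse
Step 1:
                  D         C         A         G
  I           3.393     0.453    0.1797    0.5182
  C          0.2758    0.1838   0.09192   -0.1838
  E           3.669    0.6368    0.2716    0.3344
  solve Keq expr → x = -0.09192; check Q = 0.02055
Then add 1.249 M of D.
Step 2:
                  D         C         A         G
  I           4.918    0.6368    0.2716    0.3344
  C         -0.1132  -0.07549  -0.03774   0.07549
  E           4.805    0.5614    0.2339    0.4098
  solve Keq expr → x = 0.03774; check Q = 0.02055
Then add 0.09524 M of A.
Step 3:
                  D         C         A         G
  I           4.805    0.5614    0.3291    0.4098
  C        -0.04716  -0.03144  -0.01572   0.03144
  E           4.757    0.5299    0.3134    0.4413
  solve Keq expr → x = 0.01572; check Q = 0.02055

Direction: forward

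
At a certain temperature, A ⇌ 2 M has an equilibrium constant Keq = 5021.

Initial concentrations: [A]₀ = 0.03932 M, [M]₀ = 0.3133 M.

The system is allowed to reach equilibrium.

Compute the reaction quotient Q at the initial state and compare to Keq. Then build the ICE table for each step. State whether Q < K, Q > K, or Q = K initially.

Q₀ = 2.496; Q < K (proceeds forward)

Q₀ = 2.496 vs Keq = 5021 ⇒ Q<K, forward
Step 1:
                   A          M
  Initial    0.03932     0.3133
  Change    -0.03929    0.07858
  Equil   3.0585e-05     0.3919
  solve Keq expr → x = 0.03929; check Q = 5021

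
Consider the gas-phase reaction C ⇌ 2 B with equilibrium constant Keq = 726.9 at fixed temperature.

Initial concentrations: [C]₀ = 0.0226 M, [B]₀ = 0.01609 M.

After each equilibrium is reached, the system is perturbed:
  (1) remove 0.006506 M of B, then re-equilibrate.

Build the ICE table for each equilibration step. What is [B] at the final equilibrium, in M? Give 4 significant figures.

Q₀ = 0.01146 vs Keq = 726.9 ⇒ Q<K, forward
Step 1:
                    C           B
  init         0.0226     0.01609
  Δ          -0.02259     0.04519
  eq       5.1660e-06     0.06128
  solve Keq expr → x = 0.02259; check Q = 726.9
Then remove 0.006506 M of B.
Step 2:
                    C           B
  init     5.1660e-06     0.05477
  Δ       -1.0384e-06  2.0768e-06
  eq       4.1276e-06     0.05478
  solve Keq expr → x = 1.0384e-06; check Q = 726.9

[B]_eq = 0.05478 M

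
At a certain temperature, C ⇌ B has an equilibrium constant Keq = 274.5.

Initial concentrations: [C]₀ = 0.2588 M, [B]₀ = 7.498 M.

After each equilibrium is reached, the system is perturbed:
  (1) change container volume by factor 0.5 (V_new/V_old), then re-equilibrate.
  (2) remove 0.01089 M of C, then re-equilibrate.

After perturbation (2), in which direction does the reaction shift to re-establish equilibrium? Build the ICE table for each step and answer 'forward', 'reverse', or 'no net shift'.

Direction: reverse

Q₀ = 28.97 vs Keq = 274.5 ⇒ Q<K, forward
Step 1:
                   C          B
  init        0.2588      7.498
  Δ          -0.2306     0.2306
  eq         0.02816      7.729
  solve Keq expr → x = 0.2306; check Q = 274.5
Then change container volume by factor 0.5 (V_new/V_old).
Step 2:
                   C          B
  init       0.05631      15.46
  Δ                0          0
  eq         0.05631      15.46
  solve Keq expr → x = 0; check Q = 274.5
Then remove 0.01089 M of C.
Step 3:
                   C          B
  init       0.04542      15.46
  Δ          0.01085   -0.01085
  eq         0.05627      15.45
  solve Keq expr → x = -0.01085; check Q = 274.5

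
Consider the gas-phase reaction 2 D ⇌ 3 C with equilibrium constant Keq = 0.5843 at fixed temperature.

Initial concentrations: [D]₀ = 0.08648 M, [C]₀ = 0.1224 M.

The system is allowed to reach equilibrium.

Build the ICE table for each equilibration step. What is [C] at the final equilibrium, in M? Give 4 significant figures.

[C]_eq = 0.1444 M

Q₀ = 0.2452 vs Keq = 0.5843 ⇒ Q<K, forward
Step 1:
                   D          C
  I          0.08648     0.1224
  C         -0.01468    0.02202
  E           0.0718     0.1444
  solve Keq expr → x = 0.00734; check Q = 0.5843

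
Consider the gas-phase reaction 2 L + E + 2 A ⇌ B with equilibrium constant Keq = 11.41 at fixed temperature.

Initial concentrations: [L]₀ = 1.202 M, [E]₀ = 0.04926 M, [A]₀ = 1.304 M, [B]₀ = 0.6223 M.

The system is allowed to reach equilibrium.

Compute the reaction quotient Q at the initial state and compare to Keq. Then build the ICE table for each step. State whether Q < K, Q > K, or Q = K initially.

Q₀ = 5.142 vs Keq = 11.41 ⇒ Q<K, forward
Step 1:
                    L           E           A           B
  Initial       1.202     0.04926       1.304      0.6223
  Change     -0.04521     -0.0226    -0.04521      0.0226
  Equil         1.157     0.02666       1.259      0.6449
  solve Keq expr → x = 0.0226; check Q = 11.41

Q₀ = 5.142; Q < K (proceeds forward)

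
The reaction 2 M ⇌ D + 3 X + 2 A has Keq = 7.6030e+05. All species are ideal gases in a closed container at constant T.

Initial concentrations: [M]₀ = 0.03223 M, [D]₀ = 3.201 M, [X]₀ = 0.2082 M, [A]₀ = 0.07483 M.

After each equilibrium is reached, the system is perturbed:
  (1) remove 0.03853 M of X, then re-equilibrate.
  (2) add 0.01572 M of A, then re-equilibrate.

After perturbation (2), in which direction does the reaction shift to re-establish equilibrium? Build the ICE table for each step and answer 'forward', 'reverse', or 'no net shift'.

Q₀ = 0.1557 vs Keq = 7.6030e+05 ⇒ Q<K, forward
Step 1:
                   M          D          X          A
  I          0.03223      3.201     0.2082    0.07483
  C          -0.0322     0.0161     0.0483     0.0322
  E       2.8601e-05      3.217     0.2565      0.107
  solve Keq expr → x = 0.0161; check Q = 7.6030e+05
Then remove 0.03853 M of X.
Step 2:
                   M          D          X          A
  I       2.8601e-05      3.217      0.218      0.107
  C       -6.1933e-06 3.0966e-06 9.2899e-06 6.1933e-06
  E       2.2408e-05      3.217      0.218      0.107
  solve Keq expr → x = 3.0966e-06; check Q = 7.6030e+05
Then add 0.01572 M of A.
Step 3:
                   M          D          X          A
  I       2.2408e-05      3.217      0.218     0.1228
  C       3.2894e-06 -1.6447e-06 -4.9341e-06 -3.2894e-06
  E       2.5698e-05      3.217      0.218     0.1228
  solve Keq expr → x = -1.6447e-06; check Q = 7.6030e+05

Direction: reverse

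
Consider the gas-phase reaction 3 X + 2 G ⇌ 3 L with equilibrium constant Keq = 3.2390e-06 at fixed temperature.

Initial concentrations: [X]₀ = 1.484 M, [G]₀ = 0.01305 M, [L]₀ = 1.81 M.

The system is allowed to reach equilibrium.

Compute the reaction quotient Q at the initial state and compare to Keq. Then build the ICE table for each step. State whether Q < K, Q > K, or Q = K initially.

Q₀ = 1.0654e+04 vs Keq = 3.2390e-06 ⇒ Q>K, reverse
Step 1:
                  X         G         L
  Initial     1.484   0.01305      1.81
  Change      1.756     1.171    -1.756
  Equil        3.24     1.184   0.05366
  solve Keq expr → x = -0.5854; check Q = 3.2390e-06

Q₀ = 1.0654e+04; Q > K (proceeds reverse)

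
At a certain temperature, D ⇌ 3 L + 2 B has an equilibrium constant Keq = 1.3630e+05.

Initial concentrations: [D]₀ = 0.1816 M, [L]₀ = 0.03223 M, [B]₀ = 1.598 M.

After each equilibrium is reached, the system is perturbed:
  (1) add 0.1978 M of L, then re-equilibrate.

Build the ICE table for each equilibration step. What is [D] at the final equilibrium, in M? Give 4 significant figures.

[D]_eq = 1.3125e-05 M

Q₀ = 4.7078e-04 vs Keq = 1.3630e+05 ⇒ Q<K, forward
Step 1:
                  D         L         B
  Initial    0.1816   0.03223     1.598
  Change    -0.1816    0.5448    0.3632
  Equil   5.4213e-06     0.577     1.961
  solve Keq expr → x = 0.1816; check Q = 1.3630e+05
Then add 0.1978 M of L.
Step 2:
                  D         L         B
  Initial 5.4213e-06    0.7748     1.961
  Change  7.7034e-06 -2.3110e-05 -1.5407e-05
  Equil   1.3125e-05    0.7748     1.961
  solve Keq expr → x = -7.7034e-06; check Q = 1.3630e+05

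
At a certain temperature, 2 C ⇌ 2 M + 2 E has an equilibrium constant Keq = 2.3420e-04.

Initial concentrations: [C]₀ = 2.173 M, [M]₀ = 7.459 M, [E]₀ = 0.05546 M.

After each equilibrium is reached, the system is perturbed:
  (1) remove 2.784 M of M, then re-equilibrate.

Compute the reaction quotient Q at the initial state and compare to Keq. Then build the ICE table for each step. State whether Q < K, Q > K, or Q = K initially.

Q₀ = 0.03624; Q > K (proceeds reverse)

Q₀ = 0.03624 vs Keq = 2.3420e-04 ⇒ Q>K, reverse
Step 1:
                    C           M           E
  init          2.173       7.459     0.05546
  Δ           0.05087    -0.05087    -0.05087
  eq            2.224       7.408    0.004594
  solve Keq expr → x = -0.02543; check Q = 2.3420e-04
Then remove 2.784 M of M.
Step 2:
                    C           M           E
  init          2.224       4.624    0.004594
  Δ         -0.002752    0.002752    0.002752
  eq            2.221       4.627    0.007346
  solve Keq expr → x = 0.001376; check Q = 2.3420e-04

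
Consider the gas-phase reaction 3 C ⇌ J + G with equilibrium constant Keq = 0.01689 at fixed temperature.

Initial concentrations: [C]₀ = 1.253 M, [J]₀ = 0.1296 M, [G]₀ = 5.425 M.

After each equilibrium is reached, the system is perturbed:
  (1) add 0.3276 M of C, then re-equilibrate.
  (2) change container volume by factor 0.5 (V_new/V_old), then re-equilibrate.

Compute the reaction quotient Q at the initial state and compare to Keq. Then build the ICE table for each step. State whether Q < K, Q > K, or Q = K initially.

Q₀ = 0.3574 vs Keq = 0.01689 ⇒ Q>K, reverse
Step 1:
                   C          J          G
  I            1.253     0.1296      5.425
  C           0.3495    -0.1165    -0.1165
  E            1.603    0.01309      5.308
  solve Keq expr → x = -0.1165; check Q = 0.01689
Then add 0.3276 M of C.
Step 2:
                   C          J          G
  I             1.93    0.01309      5.308
  C         -0.02646   0.008819   0.008819
  E            1.904    0.02191      5.317
  solve Keq expr → x = 0.008819; check Q = 0.01689
Then change container volume by factor 0.5 (V_new/V_old).
Step 3:
                   C          J          G
  I            3.807    0.04383      10.63
  C          -0.1088    0.03625    0.03625
  E            3.699    0.08008      10.67
  solve Keq expr → x = 0.03625; check Q = 0.01689

Q₀ = 0.3574; Q > K (proceeds reverse)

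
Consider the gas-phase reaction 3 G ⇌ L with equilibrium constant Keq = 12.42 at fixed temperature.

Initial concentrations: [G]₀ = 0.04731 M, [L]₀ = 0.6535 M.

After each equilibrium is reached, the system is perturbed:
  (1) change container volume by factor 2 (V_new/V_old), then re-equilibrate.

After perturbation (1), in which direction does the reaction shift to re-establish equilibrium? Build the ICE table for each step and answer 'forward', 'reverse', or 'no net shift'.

Direction: reverse

Q₀ = 6171 vs Keq = 12.42 ⇒ Q>K, reverse
Step 1:
                  G         L
  I         0.04731    0.6535
  C          0.3067   -0.1022
  E          0.3541    0.5513
  solve Keq expr → x = -0.1022; check Q = 12.42
Then change container volume by factor 2 (V_new/V_old).
Step 2:
                  G         L
  I           0.177    0.2756
  C         0.09303  -0.03101
  E          0.2701    0.2446
  solve Keq expr → x = -0.03101; check Q = 12.42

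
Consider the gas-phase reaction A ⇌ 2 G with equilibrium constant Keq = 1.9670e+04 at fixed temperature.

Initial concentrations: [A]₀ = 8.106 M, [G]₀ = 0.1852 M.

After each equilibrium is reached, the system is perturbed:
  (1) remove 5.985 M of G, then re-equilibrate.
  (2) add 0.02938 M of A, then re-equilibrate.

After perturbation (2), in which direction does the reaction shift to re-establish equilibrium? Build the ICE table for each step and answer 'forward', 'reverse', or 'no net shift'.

Direction: forward

Q₀ = 0.004231 vs Keq = 1.9670e+04 ⇒ Q<K, forward
Step 1:
                   A          G
  I            8.106     0.1852
  C           -8.092      16.18
  E          0.01362      16.37
  solve Keq expr → x = 8.092; check Q = 1.9670e+04
Then remove 5.985 M of G.
Step 2:
                   A          G
  I          0.01362      10.38
  C        -0.008124    0.01625
  E           0.0055       10.4
  solve Keq expr → x = 0.008124; check Q = 1.9670e+04
Then add 0.02938 M of A.
Step 3:
                   A          G
  I          0.03488       10.4
  C         -0.02932    0.05864
  E         0.005562      10.46
  solve Keq expr → x = 0.02932; check Q = 1.9670e+04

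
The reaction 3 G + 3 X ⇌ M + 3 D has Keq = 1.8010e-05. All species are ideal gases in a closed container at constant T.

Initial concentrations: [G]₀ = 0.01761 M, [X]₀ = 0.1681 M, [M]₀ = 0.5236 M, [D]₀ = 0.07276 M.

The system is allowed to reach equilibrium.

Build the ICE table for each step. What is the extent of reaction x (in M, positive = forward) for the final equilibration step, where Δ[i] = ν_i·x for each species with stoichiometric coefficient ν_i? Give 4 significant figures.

Q₀ = 7775 vs Keq = 1.8010e-05 ⇒ Q>K, reverse
Step 1:
                  G         X         M         D
  I         0.01761    0.1681    0.5236   0.07276
  C         0.07205   0.07205  -0.02402  -0.07205
  E         0.08966    0.2401    0.4996 7.1128e-04
  solve Keq expr → x = -0.02402; check Q = 1.8010e-05

x = -0.02402 M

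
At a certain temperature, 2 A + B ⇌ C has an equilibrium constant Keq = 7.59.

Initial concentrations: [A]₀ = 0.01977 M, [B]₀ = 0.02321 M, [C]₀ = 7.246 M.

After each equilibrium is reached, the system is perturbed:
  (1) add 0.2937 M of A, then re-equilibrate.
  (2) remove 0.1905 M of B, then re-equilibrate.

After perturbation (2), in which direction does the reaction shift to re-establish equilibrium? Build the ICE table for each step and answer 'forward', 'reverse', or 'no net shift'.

Direction: reverse

Q₀ = 7.9875e+05 vs Keq = 7.59 ⇒ Q>K, reverse
Step 1:
                  A         B         C
  init      0.01977   0.02321     7.246
  Δ           1.177    0.5887   -0.5887
  eq          1.197    0.6119     6.657
  solve Keq expr → x = -0.5887; check Q = 7.59
Then add 0.2937 M of A.
Step 2:
                  A         B         C
  init        1.491    0.6119     6.657
  Δ         -0.1835  -0.09175   0.09175
  eq          1.307    0.5202     6.749
  solve Keq expr → x = 0.09175; check Q = 7.59
Then remove 0.1905 M of B.
Step 3:
                  A         B         C
  init        1.307    0.3297     6.749
  Δ          0.1585   0.07924  -0.07924
  eq          1.466    0.4089      6.67
  solve Keq expr → x = -0.07924; check Q = 7.59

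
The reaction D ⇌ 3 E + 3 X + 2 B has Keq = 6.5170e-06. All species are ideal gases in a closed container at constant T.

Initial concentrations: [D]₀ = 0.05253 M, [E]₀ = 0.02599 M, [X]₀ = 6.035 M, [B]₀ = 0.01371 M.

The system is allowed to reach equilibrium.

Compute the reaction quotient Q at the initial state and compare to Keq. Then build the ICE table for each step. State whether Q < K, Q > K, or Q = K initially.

Q₀ = 1.3808e-05; Q > K (proceeds reverse)

Q₀ = 1.3808e-05 vs Keq = 6.5170e-06 ⇒ Q>K, reverse
Step 1:
                   D          E          X          B
  init       0.05253    0.02599      6.035    0.01371
  Δ         0.001062  -0.003187  -0.003187  -0.002125
  eq         0.05359     0.0228      6.032    0.01159
  solve Keq expr → x = -0.001062; check Q = 6.5170e-06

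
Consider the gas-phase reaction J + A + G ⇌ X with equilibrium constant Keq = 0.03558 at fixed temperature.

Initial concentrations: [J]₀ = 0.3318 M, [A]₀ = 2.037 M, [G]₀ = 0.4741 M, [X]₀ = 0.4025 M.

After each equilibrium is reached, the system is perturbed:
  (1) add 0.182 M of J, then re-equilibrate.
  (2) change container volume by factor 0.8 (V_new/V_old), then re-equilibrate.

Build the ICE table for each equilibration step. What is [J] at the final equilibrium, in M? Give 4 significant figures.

[J]_eq = 1.038 M

Q₀ = 1.256 vs Keq = 0.03558 ⇒ Q>K, reverse
Step 1:
                   J          A          G          X
  Initial     0.3318      2.037     0.4741     0.4025
  Change      0.3542     0.3542     0.3542    -0.3542
  Equil        0.686      2.391     0.8283    0.04834
  solve Keq expr → x = -0.3542; check Q = 0.03558
Then add 0.182 M of J.
Step 2:
                   J          A          G          X
  Initial      0.868      2.391     0.8283    0.04834
  Change    -0.01098   -0.01098   -0.01098    0.01098
  Equil        0.857       2.38     0.8173    0.05931
  solve Keq expr → x = 0.01098; check Q = 0.03558
Then change container volume by factor 0.8 (V_new/V_old).
Step 3:
                   J          A          G          X
  Initial      1.071      2.975      1.022    0.07414
  Change    -0.03324   -0.03324   -0.03324    0.03324
  Equil        1.038      2.942     0.9884     0.1074
  solve Keq expr → x = 0.03324; check Q = 0.03558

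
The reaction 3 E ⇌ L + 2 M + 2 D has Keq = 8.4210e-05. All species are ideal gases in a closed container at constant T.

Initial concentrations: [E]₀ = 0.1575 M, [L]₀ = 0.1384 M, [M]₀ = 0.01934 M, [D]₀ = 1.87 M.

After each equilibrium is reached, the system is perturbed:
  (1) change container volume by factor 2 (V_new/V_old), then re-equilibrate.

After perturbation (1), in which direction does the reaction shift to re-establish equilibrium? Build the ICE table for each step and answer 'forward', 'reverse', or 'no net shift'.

Q₀ = 0.04633 vs Keq = 8.4210e-05 ⇒ Q>K, reverse
Step 1:
                    E           L           M           D
  I            0.1575      0.1384     0.01934        1.87
  C           0.02737   -0.009122    -0.01824    -0.01824
  E            0.1849      0.1293    0.001096       1.852
  solve Keq expr → x = -0.009122; check Q = 8.4210e-05
Then change container volume by factor 2 (V_new/V_old).
Step 2:
                    E           L           M           D
  I           0.09243     0.06464  5.4777e-04      0.9259
  C       -7.9621e-04  2.6540e-04  5.3081e-04  5.3081e-04
  E           0.09164      0.0649    0.001079      0.9264
  solve Keq expr → x = 2.6540e-04; check Q = 8.4210e-05

Direction: forward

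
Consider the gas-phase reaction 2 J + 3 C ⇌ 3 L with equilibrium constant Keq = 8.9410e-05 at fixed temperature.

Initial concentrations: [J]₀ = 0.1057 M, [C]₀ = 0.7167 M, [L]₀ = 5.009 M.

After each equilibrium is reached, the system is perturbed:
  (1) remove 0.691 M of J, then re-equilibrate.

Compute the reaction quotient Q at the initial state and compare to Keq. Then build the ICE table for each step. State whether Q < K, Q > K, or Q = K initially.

Q₀ = 3.0556e+04 vs Keq = 8.9410e-05 ⇒ Q>K, reverse
Step 1:
                  J         C         L
  I          0.1057    0.7167     5.009
  C           3.007     4.511    -4.511
  E           3.113     5.227    0.4983
  solve Keq expr → x = -1.504; check Q = 8.9410e-05
Then remove 0.691 M of J.
Step 2:
                  J         C         L
  I           2.422     5.227    0.4983
  C         0.04418   0.06627  -0.06627
  E           2.466     5.294    0.4321
  solve Keq expr → x = -0.02209; check Q = 8.9410e-05

Q₀ = 3.0556e+04; Q > K (proceeds reverse)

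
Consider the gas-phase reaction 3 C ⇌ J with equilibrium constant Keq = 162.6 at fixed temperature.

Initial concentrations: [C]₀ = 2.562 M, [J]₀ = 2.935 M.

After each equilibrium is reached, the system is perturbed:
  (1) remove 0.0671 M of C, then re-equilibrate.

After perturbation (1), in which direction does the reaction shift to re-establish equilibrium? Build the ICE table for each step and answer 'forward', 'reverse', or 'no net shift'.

Q₀ = 0.1745 vs Keq = 162.6 ⇒ Q<K, forward
Step 1:
                    C           J
  I             2.562       2.935
  C            -2.279      0.7596
  E            0.2832       3.695
  solve Keq expr → x = 0.7596; check Q = 162.6
Then remove 0.0671 M of C.
Step 2:
                    C           J
  I            0.2161       3.695
  C           0.06653    -0.02218
  E            0.2827       3.672
  solve Keq expr → x = -0.02218; check Q = 162.6

Direction: reverse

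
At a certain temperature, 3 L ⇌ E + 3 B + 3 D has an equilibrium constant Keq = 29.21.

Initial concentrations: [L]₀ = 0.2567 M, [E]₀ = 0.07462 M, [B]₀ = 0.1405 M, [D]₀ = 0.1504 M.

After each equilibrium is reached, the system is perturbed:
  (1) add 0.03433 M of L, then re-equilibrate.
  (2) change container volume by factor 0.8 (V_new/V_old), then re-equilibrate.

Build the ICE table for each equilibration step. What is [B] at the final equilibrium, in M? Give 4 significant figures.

Q₀ = 4.1625e-05 vs Keq = 29.21 ⇒ Q<K, forward
Step 1:
                   L          E          B          D
  init        0.2567    0.07462     0.1405     0.1504
  Δ           -0.232    0.07734      0.232      0.232
  eq         0.02468      0.152     0.3725     0.3824
  solve Keq expr → x = 0.07734; check Q = 29.21
Then add 0.03433 M of L.
Step 2:
                   L          E          B          D
  init       0.05901      0.152     0.3725     0.3824
  Δ         -0.02968   0.009895    0.02968    0.02968
  eq         0.02933     0.1619     0.4022     0.4121
  solve Keq expr → x = 0.009895; check Q = 29.21
Then change container volume by factor 0.8 (V_new/V_old).
Step 3:
                   L          E          B          D
  init       0.03666     0.2023     0.5028     0.5151
  Δ          0.01043  -0.003476   -0.01043   -0.01043
  eq         0.04709     0.1988     0.4923     0.5047
  solve Keq expr → x = -0.003476; check Q = 29.21

[B]_eq = 0.4923 M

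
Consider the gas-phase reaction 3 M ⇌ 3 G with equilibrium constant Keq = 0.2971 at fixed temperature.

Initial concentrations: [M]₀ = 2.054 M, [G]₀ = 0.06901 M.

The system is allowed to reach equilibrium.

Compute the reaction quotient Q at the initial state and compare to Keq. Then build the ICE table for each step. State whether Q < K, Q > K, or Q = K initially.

Q₀ = 3.7926e-05 vs Keq = 0.2971 ⇒ Q<K, forward
Step 1:
                  M         G
  init        2.054   0.06901
  Δ         -0.7807    0.7807
  eq          1.273    0.8497
  solve Keq expr → x = 0.2602; check Q = 0.2971

Q₀ = 3.7926e-05; Q < K (proceeds forward)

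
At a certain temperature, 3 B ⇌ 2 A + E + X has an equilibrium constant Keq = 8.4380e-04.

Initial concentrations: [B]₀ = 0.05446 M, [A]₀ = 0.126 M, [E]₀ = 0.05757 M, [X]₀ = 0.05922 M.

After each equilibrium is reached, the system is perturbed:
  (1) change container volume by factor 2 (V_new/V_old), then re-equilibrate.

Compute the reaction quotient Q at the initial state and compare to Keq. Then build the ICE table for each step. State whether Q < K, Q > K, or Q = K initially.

Q₀ = 0.3351 vs Keq = 8.4380e-04 ⇒ Q>K, reverse
Step 1:
                   B          A          E          X
  Initial    0.05446      0.126    0.05757    0.05922
  Change     0.09492   -0.06328   -0.03164   -0.03164
  Equil       0.1494    0.06272    0.02593    0.02758
  solve Keq expr → x = -0.03164; check Q = 8.4380e-04
Then change container volume by factor 2 (V_new/V_old).
Step 2:
                   B          A          E          X
  Initial    0.07469    0.03136    0.01296    0.01379
  Change   -0.005384   0.003589   0.001795   0.001795
  Equil      0.06931    0.03495    0.01476    0.01558
  solve Keq expr → x = 0.001795; check Q = 8.4380e-04

Q₀ = 0.3351; Q > K (proceeds reverse)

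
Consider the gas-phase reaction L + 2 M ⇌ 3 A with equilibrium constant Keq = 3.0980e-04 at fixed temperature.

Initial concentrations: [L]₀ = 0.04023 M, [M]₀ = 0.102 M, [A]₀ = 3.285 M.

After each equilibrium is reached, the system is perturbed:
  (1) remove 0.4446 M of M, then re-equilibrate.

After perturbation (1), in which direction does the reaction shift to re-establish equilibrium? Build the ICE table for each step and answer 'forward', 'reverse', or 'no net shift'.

Q₀ = 8.4695e+04 vs Keq = 3.0980e-04 ⇒ Q>K, reverse
Step 1:
                    L           M           A
  Initial     0.04023       0.102       3.285
  Change        1.056       2.111      -3.167
  Equil         1.096       2.213      0.1185
  solve Keq expr → x = -1.056; check Q = 3.0980e-04
Then remove 0.4446 M of M.
Step 2:
                    L           M           A
  Initial       1.096       1.768      0.1185
  Change     0.005293     0.01059    -0.01588
  Equil         1.101       1.779      0.1026
  solve Keq expr → x = -0.005293; check Q = 3.0980e-04

Direction: reverse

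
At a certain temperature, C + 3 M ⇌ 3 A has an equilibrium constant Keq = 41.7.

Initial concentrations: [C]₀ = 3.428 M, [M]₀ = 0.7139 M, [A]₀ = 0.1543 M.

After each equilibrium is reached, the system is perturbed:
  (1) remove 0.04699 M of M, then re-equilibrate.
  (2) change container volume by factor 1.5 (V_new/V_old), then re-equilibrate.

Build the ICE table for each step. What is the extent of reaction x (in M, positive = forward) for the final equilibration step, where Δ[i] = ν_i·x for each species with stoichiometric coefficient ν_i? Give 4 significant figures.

x = -0.003505 M

Q₀ = 0.002945 vs Keq = 41.7 ⇒ Q<K, forward
Step 1:
                   C          M          A
  Initial      3.428     0.7139     0.1543
  Change     -0.1908    -0.5723     0.5723
  Equil        3.237     0.1416     0.7266
  solve Keq expr → x = 0.1908; check Q = 41.7
Then remove 0.04699 M of M.
Step 2:
                   C          M          A
  Initial      3.237    0.09465     0.7266
  Change     0.01306    0.03917   -0.03917
  Equil         3.25     0.1338     0.6874
  solve Keq expr → x = -0.01306; check Q = 41.7
Then change container volume by factor 1.5 (V_new/V_old).
Step 3:
                   C          M          A
  Initial      2.167    0.08921     0.4583
  Change    0.003505    0.01051   -0.01051
  Equil         2.17    0.09973     0.4477
  solve Keq expr → x = -0.003505; check Q = 41.7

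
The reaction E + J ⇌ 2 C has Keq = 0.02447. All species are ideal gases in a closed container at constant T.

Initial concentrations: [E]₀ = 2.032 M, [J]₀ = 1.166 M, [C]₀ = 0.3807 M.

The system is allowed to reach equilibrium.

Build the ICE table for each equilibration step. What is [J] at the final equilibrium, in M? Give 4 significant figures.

Q₀ = 0.06117 vs Keq = 0.02447 ⇒ Q>K, reverse
Step 1:
                  E         J         C
  init        2.032     1.166    0.3807
  Δ         0.06471   0.06471   -0.1294
  eq          2.097     1.231    0.2513
  solve Keq expr → x = -0.06471; check Q = 0.02447

[J]_eq = 1.231 M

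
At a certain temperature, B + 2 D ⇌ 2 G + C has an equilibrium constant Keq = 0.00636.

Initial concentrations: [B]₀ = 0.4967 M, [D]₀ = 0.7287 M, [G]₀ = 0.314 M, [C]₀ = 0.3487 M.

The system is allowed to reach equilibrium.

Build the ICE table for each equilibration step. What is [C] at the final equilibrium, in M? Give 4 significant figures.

Q₀ = 0.1304 vs Keq = 0.00636 ⇒ Q>K, reverse
Step 1:
                  B         D         G         C
  init       0.4967    0.7287     0.314    0.3487
  Δ         0.09972    0.1994   -0.1994  -0.09972
  eq         0.5964    0.9281    0.1146     0.249
  solve Keq expr → x = -0.09972; check Q = 0.00636

[C]_eq = 0.249 M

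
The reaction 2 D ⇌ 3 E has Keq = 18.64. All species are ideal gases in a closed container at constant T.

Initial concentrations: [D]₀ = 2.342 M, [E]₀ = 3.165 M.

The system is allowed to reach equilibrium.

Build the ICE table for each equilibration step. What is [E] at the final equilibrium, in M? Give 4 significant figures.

Q₀ = 5.78 vs Keq = 18.64 ⇒ Q<K, forward
Step 1:
                   D          E
  Initial      2.342      3.165
  Change     -0.5235     0.7852
  Equil        1.819       3.95
  solve Keq expr → x = 0.2617; check Q = 18.64

[E]_eq = 3.95 M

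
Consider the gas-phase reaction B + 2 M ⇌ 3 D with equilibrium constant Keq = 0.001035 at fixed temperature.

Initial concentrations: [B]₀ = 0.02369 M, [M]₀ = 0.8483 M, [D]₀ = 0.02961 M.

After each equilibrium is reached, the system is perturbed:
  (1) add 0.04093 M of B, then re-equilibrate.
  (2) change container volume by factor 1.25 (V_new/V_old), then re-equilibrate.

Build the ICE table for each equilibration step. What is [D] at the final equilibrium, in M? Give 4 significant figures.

Q₀ = 0.001523 vs Keq = 0.001035 ⇒ Q>K, reverse
Step 1:
                   B          M          D
  Initial    0.02369     0.8483    0.02961
  Change    0.001051   0.002102  -0.003153
  Equil      0.02474     0.8504    0.02646
  solve Keq expr → x = -0.001051; check Q = 0.001035
Then add 0.04093 M of B.
Step 2:
                   B          M          D
  Initial    0.06567     0.8504    0.02646
  Change   -0.003135   -0.00627   0.009405
  Equil      0.06254     0.8441    0.03586
  solve Keq expr → x = 0.003135; check Q = 0.001035
Then change container volume by factor 1.25 (V_new/V_old).
Step 3:
                   B          M          D
  Initial    0.05003     0.6753    0.02869
  Change           0          0          0
  Equil      0.05003     0.6753    0.02869
  solve Keq expr → x = 0; check Q = 0.001035

[D]_eq = 0.02869 M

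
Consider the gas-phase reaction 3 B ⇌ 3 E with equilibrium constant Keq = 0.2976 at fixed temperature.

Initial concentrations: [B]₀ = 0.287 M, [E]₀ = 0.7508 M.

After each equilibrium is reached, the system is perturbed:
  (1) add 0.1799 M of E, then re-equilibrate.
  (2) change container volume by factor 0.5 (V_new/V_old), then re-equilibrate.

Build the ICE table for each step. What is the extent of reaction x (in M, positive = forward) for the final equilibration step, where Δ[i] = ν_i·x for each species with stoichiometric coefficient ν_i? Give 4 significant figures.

x = 0 M

Q₀ = 17.9 vs Keq = 0.2976 ⇒ Q>K, reverse
Step 1:
                   B          E
  Initial      0.287     0.7508
  Change      0.3353    -0.3353
  Equil       0.6223     0.4155
  solve Keq expr → x = -0.1118; check Q = 0.2976
Then add 0.1799 M of E.
Step 2:
                   B          E
  Initial     0.6223     0.5954
  Change      0.1079    -0.1079
  Equil       0.7302     0.4875
  solve Keq expr → x = -0.03596; check Q = 0.2976
Then change container volume by factor 0.5 (V_new/V_old).
Step 3:
                   B          E
  Initial       1.46      0.975
  Change           0          0
  Equil         1.46      0.975
  solve Keq expr → x = 0; check Q = 0.2976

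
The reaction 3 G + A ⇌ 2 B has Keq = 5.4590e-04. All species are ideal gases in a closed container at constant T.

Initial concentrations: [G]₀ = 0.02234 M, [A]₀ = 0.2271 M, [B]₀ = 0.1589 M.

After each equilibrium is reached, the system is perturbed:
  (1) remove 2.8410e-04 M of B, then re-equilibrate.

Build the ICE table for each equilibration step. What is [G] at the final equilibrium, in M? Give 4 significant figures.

Q₀ = 9972 vs Keq = 5.4590e-04 ⇒ Q>K, reverse
Step 1:
                  G         A         B
  init      0.02234    0.2271    0.1589
  Δ          0.2358    0.0786   -0.1572
  eq         0.2581    0.3057  0.001694
  solve Keq expr → x = -0.0786; check Q = 5.4590e-04
Then remove 2.8410e-04 M of B.
Step 2:
                  G         A         B
  init       0.2581    0.3057   0.00141
  Δ       -4.1938e-04 -1.3979e-04 2.7959e-04
  eq         0.2577    0.3056   0.00169
  solve Keq expr → x = 1.3979e-04; check Q = 5.4590e-04

[G]_eq = 0.2577 M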